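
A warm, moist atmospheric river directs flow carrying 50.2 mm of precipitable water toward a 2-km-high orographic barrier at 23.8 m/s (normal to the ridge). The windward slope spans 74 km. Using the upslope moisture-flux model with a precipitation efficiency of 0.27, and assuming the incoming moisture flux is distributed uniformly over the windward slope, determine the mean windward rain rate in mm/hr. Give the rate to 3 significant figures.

Incoming column moisture flux per unit ridge length: F = V × PW = 23.8 × 50.2 = 1194.76 mm·m/s.
Spread over the 74 km slope with efficiency ε = 0.27: R = ε·F/W = 0.27 × 1194.76 / 74000 m = 4.359e-03 mm/s.
R = 4.359e-03 × 3600 = 15.7 mm/hr.

R ≈ 15.7 mm/hr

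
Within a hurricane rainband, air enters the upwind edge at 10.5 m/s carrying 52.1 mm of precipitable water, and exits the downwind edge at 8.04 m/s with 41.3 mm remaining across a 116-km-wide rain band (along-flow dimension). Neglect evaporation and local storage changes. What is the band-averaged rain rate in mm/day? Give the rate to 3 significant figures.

Column moisture flux per unit crosswind length is F = V × PW.
Inflow: F_in = 10.5 × 52.1 = 547.05 mm·m/s
Outflow: F_out = 8.04 × 41.3 = 332.052 mm·m/s
Steady-state rate R = (F_in − F_out)/L = (547.05 − 332.052) / 116000 m = 1.853e-03 mm/s.
R = 1.853e-03 × 3600 × 24 = 160 mm/day.

R ≈ 160 mm/day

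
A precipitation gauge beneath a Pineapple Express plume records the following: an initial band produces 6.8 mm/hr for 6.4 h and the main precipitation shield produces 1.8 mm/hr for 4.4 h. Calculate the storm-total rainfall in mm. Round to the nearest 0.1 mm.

total ≈ 51.4 mm

Total = Σ Rᵢ Δtᵢ = 6.8 × 6.4 + 1.8 × 4.4
      = 43.52 + 7.92 = 51.4 mm.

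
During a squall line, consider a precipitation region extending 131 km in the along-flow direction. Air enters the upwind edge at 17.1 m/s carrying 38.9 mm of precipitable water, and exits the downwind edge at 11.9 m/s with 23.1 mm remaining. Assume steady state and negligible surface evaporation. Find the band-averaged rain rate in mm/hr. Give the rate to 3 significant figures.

Column moisture flux per unit crosswind length is F = V × PW.
Inflow: F_in = 17.1 × 38.9 = 665.19 mm·m/s
Outflow: F_out = 11.9 × 23.1 = 274.89 mm·m/s
Steady-state rate R = (F_in − F_out)/L = (665.19 − 274.89) / 131000 m = 2.979e-03 mm/s.
R = 2.979e-03 × 3600 = 10.7 mm/hr.

R ≈ 10.7 mm/hr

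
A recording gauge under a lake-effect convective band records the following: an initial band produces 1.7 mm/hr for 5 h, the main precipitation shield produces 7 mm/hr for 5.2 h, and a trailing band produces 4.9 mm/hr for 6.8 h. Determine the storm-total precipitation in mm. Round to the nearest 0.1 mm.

Total = Σ Rᵢ Δtᵢ = 1.7 × 5 + 7 × 5.2 + 4.9 × 6.8
      = 8.5 + 36.4 + 33.32 = 78.2 mm.

total ≈ 78.2 mm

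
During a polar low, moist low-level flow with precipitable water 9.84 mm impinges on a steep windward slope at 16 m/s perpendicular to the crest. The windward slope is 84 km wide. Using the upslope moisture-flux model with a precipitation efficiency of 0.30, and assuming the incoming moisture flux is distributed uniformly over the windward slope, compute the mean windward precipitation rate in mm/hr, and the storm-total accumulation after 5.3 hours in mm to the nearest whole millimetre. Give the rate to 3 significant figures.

Incoming column moisture flux per unit ridge length: F = V × PW = 16 × 9.84 = 157.44 mm·m/s.
Spread over the 84 km slope with efficiency ε = 0.30: R = ε·F/W = 0.30 × 157.44 / 84000 m = 5.623e-04 mm/s.
R = 5.623e-04 × 3600 = 2.02 mm/hr.
Over 5.3 h: total = 2.02 × 5.3 = 10.706 ≈ 11 mm.

R ≈ 2.02 mm/hr; total ≈ 11 mm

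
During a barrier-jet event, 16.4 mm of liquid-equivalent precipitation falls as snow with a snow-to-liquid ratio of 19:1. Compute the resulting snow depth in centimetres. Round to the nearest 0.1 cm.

Snow depth = liquid × ratio = 16.4 mm × 19 = 311.6 mm = 31.2 cm.

snow depth ≈ 31.2 cm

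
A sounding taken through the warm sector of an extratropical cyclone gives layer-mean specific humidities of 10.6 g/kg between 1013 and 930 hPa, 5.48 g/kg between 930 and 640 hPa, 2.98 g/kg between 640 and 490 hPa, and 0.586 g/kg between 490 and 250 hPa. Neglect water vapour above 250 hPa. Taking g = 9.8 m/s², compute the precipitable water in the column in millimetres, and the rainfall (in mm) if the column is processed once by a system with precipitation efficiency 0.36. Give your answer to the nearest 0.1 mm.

Precipitable water is the column-integrated vapour mass per unit area: PW = (1/g) Σ q̄ Δp, with q in kg/kg and Δp in Pa (1 kg/m² of water = 1 mm).
Layer 1013–930 hPa: Δp = 83 hPa = 8300 Pa, q̄ = 0.0106 kg/kg → 0.0106 × 8300 / 9.8 = 8.98 mm
Layer 930–640 hPa: Δp = 290 hPa = 29000 Pa, q̄ = 0.00548 kg/kg → 0.00548 × 29000 / 9.8 = 16.22 mm
Layer 640–490 hPa: Δp = 150 hPa = 15000 Pa, q̄ = 0.00298 kg/kg → 0.00298 × 15000 / 9.8 = 4.56 mm
Layer 490–250 hPa: Δp = 240 hPa = 24000 Pa, q̄ = 0.000586 kg/kg → 0.000586 × 24000 / 9.8 = 1.44 mm
PW = 8.98 + 16.22 + 4.56 + 1.44 = 31.20 ≈ 31.2 mm.
Rainfall = ε × PW = 0.36 × 31.2 = 11.2 mm.

PW ≈ 31.2 mm; rainfall ≈ 11.2 mm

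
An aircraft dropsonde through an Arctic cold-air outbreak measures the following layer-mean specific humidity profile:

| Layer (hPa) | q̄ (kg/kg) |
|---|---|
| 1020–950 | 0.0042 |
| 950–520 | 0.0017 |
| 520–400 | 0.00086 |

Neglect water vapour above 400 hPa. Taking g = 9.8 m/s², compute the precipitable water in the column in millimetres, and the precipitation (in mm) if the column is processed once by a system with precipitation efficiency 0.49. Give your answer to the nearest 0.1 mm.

PW ≈ 11.5 mm; precipitation ≈ 5.6 mm

Precipitable water is the column-integrated vapour mass per unit area: PW = (1/g) Σ q̄ Δp, with q in kg/kg and Δp in Pa (1 kg/m² of water = 1 mm).
Layer 1020–950 hPa: Δp = 70 hPa = 7000 Pa, q̄ = 0.0042 kg/kg → 0.0042 × 7000 / 9.8 = 3.00 mm
Layer 950–520 hPa: Δp = 430 hPa = 43000 Pa, q̄ = 0.0017 kg/kg → 0.0017 × 43000 / 9.8 = 7.46 mm
Layer 520–400 hPa: Δp = 120 hPa = 12000 Pa, q̄ = 0.00086 kg/kg → 0.00086 × 12000 / 9.8 = 1.05 mm
PW = 3.00 + 7.46 + 1.05 = 11.51 ≈ 11.5 mm.
Precipitation = ε × PW = 0.49 × 11.5 = 5.6 mm.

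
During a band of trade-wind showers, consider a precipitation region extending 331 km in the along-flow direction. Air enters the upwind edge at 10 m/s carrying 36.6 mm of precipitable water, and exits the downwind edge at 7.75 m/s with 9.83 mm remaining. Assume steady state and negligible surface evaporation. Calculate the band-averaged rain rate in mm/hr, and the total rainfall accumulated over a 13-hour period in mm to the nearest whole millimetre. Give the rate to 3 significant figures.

Column moisture flux per unit crosswind length is F = V × PW.
Inflow: F_in = 10 × 36.6 = 366 mm·m/s
Outflow: F_out = 7.75 × 9.83 = 76.1825 mm·m/s
Steady-state rate R = (F_in − F_out)/L = (366 − 76.1825) / 331000 m = 8.756e-04 mm/s.
R = 8.756e-04 × 3600 = 3.15 mm/hr.
Over 13 h: total = 3.15 × 13 = 40.95 ≈ 41 mm.

R ≈ 3.15 mm/hr; total ≈ 41 mm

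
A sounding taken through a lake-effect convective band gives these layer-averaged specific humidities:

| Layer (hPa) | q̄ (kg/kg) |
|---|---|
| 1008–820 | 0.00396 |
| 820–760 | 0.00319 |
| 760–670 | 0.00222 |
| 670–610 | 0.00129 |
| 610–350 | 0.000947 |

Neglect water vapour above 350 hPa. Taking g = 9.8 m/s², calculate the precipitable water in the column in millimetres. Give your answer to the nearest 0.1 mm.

Precipitable water is the column-integrated vapour mass per unit area: PW = (1/g) Σ q̄ Δp, with q in kg/kg and Δp in Pa (1 kg/m² of water = 1 mm).
Layer 1008–820 hPa: Δp = 188 hPa = 18800 Pa, q̄ = 0.00396 kg/kg → 0.00396 × 18800 / 9.8 = 7.60 mm
Layer 820–760 hPa: Δp = 60 hPa = 6000 Pa, q̄ = 0.00319 kg/kg → 0.00319 × 6000 / 9.8 = 1.95 mm
Layer 760–670 hPa: Δp = 90 hPa = 9000 Pa, q̄ = 0.00222 kg/kg → 0.00222 × 9000 / 9.8 = 2.04 mm
Layer 670–610 hPa: Δp = 60 hPa = 6000 Pa, q̄ = 0.00129 kg/kg → 0.00129 × 6000 / 9.8 = 0.79 mm
Layer 610–350 hPa: Δp = 260 hPa = 26000 Pa, q̄ = 0.000947 kg/kg → 0.000947 × 26000 / 9.8 = 2.51 mm
PW = 7.60 + 1.95 + 2.04 + 0.79 + 2.51 = 14.89 ≈ 14.9 mm.

PW ≈ 14.9 mm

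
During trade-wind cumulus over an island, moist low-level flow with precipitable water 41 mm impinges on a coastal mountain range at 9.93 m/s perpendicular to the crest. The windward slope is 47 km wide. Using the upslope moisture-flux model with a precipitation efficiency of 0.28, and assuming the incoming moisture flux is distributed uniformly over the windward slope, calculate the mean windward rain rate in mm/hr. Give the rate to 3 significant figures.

R ≈ 8.73 mm/hr

Incoming column moisture flux per unit ridge length: F = V × PW = 9.93 × 41 = 407.13 mm·m/s.
Spread over the 47 km slope with efficiency ε = 0.28: R = ε·F/W = 0.28 × 407.13 / 47000 m = 2.425e-03 mm/s.
R = 2.425e-03 × 3600 = 8.73 mm/hr.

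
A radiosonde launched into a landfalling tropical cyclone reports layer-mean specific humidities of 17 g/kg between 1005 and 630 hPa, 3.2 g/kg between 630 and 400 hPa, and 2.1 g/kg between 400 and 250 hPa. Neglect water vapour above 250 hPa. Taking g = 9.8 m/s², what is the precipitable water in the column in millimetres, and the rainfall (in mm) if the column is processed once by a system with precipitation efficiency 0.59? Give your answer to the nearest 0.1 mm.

PW ≈ 75.8 mm; rainfall ≈ 44.7 mm

Precipitable water is the column-integrated vapour mass per unit area: PW = (1/g) Σ q̄ Δp, with q in kg/kg and Δp in Pa (1 kg/m² of water = 1 mm).
Layer 1005–630 hPa: Δp = 375 hPa = 37500 Pa, q̄ = 0.017 kg/kg → 0.017 × 37500 / 9.8 = 65.05 mm
Layer 630–400 hPa: Δp = 230 hPa = 23000 Pa, q̄ = 0.0032 kg/kg → 0.0032 × 23000 / 9.8 = 7.51 mm
Layer 400–250 hPa: Δp = 150 hPa = 15000 Pa, q̄ = 0.0021 kg/kg → 0.0021 × 15000 / 9.8 = 3.21 mm
PW = 65.05 + 7.51 + 3.21 = 75.77 ≈ 75.8 mm.
Rainfall = ε × PW = 0.59 × 75.8 = 44.7 mm.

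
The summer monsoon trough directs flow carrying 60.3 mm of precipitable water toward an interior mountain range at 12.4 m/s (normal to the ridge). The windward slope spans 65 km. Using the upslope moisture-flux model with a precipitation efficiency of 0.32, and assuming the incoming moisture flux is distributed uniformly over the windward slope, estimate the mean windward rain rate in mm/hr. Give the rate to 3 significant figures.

R ≈ 13.3 mm/hr

Incoming column moisture flux per unit ridge length: F = V × PW = 12.4 × 60.3 = 747.72 mm·m/s.
Spread over the 65 km slope with efficiency ε = 0.32: R = ε·F/W = 0.32 × 747.72 / 65000 m = 3.681e-03 mm/s.
R = 3.681e-03 × 3600 = 13.3 mm/hr.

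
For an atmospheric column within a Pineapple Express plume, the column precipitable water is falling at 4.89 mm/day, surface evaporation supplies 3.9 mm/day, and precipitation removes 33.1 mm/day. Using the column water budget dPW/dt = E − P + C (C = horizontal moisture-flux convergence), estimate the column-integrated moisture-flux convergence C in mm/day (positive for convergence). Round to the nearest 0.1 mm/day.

C ≈ 24.3 mm/day

dPW/dt = -4.89 mm/day.
C = dPW/dt − E + P = (-4.89) − 3.9 + 33.1 = 24.3 mm/day.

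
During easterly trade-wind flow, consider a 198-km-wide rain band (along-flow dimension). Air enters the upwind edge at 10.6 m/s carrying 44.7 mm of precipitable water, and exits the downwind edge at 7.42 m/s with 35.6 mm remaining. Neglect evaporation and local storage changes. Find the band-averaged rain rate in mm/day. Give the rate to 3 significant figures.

R ≈ 91.5 mm/day

Column moisture flux per unit crosswind length is F = V × PW.
Inflow: F_in = 10.6 × 44.7 = 473.82 mm·m/s
Outflow: F_out = 7.42 × 35.6 = 264.152 mm·m/s
Steady-state rate R = (F_in − F_out)/L = (473.82 − 264.152) / 198000 m = 1.059e-03 mm/s.
R = 1.059e-03 × 3600 × 24 = 91.5 mm/day.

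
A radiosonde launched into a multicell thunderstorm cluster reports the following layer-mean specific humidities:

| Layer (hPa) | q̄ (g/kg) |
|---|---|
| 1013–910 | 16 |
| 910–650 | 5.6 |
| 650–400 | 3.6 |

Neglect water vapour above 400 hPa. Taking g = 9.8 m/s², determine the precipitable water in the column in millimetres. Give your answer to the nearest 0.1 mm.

PW ≈ 40.9 mm

Precipitable water is the column-integrated vapour mass per unit area: PW = (1/g) Σ q̄ Δp, with q in kg/kg and Δp in Pa (1 kg/m² of water = 1 mm).
Layer 1013–910 hPa: Δp = 103 hPa = 10300 Pa, q̄ = 0.016 kg/kg → 0.016 × 10300 / 9.8 = 16.82 mm
Layer 910–650 hPa: Δp = 260 hPa = 26000 Pa, q̄ = 0.0056 kg/kg → 0.0056 × 26000 / 9.8 = 14.86 mm
Layer 650–400 hPa: Δp = 250 hPa = 25000 Pa, q̄ = 0.0036 kg/kg → 0.0036 × 25000 / 9.8 = 9.18 mm
PW = 16.82 + 14.86 + 9.18 = 40.86 ≈ 40.9 mm.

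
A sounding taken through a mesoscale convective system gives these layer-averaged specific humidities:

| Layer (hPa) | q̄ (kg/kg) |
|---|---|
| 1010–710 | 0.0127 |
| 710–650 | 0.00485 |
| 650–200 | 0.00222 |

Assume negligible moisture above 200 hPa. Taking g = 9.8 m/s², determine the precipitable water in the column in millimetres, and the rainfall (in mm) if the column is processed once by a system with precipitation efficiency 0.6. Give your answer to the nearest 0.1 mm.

Precipitable water is the column-integrated vapour mass per unit area: PW = (1/g) Σ q̄ Δp, with q in kg/kg and Δp in Pa (1 kg/m² of water = 1 mm).
Layer 1010–710 hPa: Δp = 300 hPa = 30000 Pa, q̄ = 0.0127 kg/kg → 0.0127 × 30000 / 9.8 = 38.88 mm
Layer 710–650 hPa: Δp = 60 hPa = 6000 Pa, q̄ = 0.00485 kg/kg → 0.00485 × 6000 / 9.8 = 2.97 mm
Layer 650–200 hPa: Δp = 450 hPa = 45000 Pa, q̄ = 0.00222 kg/kg → 0.00222 × 45000 / 9.8 = 10.19 mm
PW = 38.88 + 2.97 + 10.19 = 52.04 ≈ 52.0 mm.
Rainfall = ε × PW = 0.6 × 52.0 = 31.2 mm.

PW ≈ 52.0 mm; rainfall ≈ 31.2 mm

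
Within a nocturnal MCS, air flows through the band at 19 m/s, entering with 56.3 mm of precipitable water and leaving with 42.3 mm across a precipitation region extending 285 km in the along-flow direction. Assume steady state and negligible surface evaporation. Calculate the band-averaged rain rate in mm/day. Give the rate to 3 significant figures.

Column moisture flux per unit crosswind length is F = V × PW.
Inflow: F_in = 19 × 56.3 = 1069.7 mm·m/s
Outflow: F_out = 19 × 42.3 = 803.7 mm·m/s
Steady-state rate R = (F_in − F_out)/L = (1069.7 − 803.7) / 285000 m = 9.333e-04 mm/s.
R = 9.333e-04 × 3600 × 24 = 80.6 mm/day.

R ≈ 80.6 mm/day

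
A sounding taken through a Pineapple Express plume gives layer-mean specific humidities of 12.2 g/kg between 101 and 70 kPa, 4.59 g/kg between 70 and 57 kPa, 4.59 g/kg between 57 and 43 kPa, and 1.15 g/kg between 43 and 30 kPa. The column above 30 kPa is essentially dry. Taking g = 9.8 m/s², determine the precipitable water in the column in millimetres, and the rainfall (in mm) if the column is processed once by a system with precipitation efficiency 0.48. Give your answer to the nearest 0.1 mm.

Precipitable water is the column-integrated vapour mass per unit area: PW = (1/g) Σ q̄ Δp, with q in kg/kg and Δp in Pa (1 kg/m² of water = 1 mm).
Layer 101–70 kPa: Δp = 310 hPa = 31000 Pa, q̄ = 0.0122 kg/kg → 0.0122 × 31000 / 9.8 = 38.59 mm
Layer 70–57 kPa: Δp = 130 hPa = 13000 Pa, q̄ = 0.00459 kg/kg → 0.00459 × 13000 / 9.8 = 6.09 mm
Layer 57–43 kPa: Δp = 140 hPa = 14000 Pa, q̄ = 0.00459 kg/kg → 0.00459 × 14000 / 9.8 = 6.56 mm
Layer 43–30 kPa: Δp = 130 hPa = 13000 Pa, q̄ = 0.00115 kg/kg → 0.00115 × 13000 / 9.8 = 1.53 mm
PW = 38.59 + 6.09 + 6.56 + 1.53 = 52.77 ≈ 52.8 mm.
Rainfall = ε × PW = 0.48 × 52.8 = 25.3 mm.

PW ≈ 52.8 mm; rainfall ≈ 25.3 mm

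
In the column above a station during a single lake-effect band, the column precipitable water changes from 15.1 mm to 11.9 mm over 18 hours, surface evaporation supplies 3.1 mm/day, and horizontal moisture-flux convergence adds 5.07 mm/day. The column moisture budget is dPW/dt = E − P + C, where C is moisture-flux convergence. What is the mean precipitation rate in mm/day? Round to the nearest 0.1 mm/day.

dPW/dt = (11.9 − 15.1) mm / (18/24 day) = -4.267 mm/day.
P = E + C − dPW/dt = 3.1 + (5.07) − (-4.267) = 12.4 mm/day.

P ≈ 12.4 mm/day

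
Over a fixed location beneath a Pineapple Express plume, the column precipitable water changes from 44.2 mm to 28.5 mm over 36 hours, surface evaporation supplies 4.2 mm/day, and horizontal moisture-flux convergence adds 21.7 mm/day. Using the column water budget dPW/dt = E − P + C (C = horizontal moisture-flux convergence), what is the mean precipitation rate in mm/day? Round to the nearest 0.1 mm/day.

dPW/dt = (28.5 − 44.2) mm / (36/24 day) = -10.467 mm/day.
P = E + C − dPW/dt = 4.2 + (21.7) − (-10.467) = 36.4 mm/day.

P ≈ 36.4 mm/day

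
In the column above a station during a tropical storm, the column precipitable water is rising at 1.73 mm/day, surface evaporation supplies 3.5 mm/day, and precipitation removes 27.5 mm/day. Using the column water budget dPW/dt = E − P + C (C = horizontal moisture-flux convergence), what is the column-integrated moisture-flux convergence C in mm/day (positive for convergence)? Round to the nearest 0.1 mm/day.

C ≈ 25.7 mm/day

dPW/dt = +1.73 mm/day.
C = dPW/dt − E + P = (+1.73) − 3.5 + 27.5 = 25.7 mm/day.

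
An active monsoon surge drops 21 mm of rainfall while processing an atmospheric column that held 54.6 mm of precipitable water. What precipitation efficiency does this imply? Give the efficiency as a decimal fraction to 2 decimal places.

ε = rainfall / PW = 21 / 54.6 = 0.38.

ε ≈ 0.38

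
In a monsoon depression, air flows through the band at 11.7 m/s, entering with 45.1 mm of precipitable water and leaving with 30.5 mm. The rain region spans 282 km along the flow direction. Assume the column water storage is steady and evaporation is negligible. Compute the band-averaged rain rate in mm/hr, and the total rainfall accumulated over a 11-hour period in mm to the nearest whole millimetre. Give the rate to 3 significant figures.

Column moisture flux per unit crosswind length is F = V × PW.
Inflow: F_in = 11.7 × 45.1 = 527.67 mm·m/s
Outflow: F_out = 11.7 × 30.5 = 356.85 mm·m/s
Steady-state rate R = (F_in − F_out)/L = (527.67 − 356.85) / 282000 m = 6.057e-04 mm/s.
R = 6.057e-04 × 3600 = 2.18 mm/hr.
Over 11 h: total = 2.18 × 11 = 23.98 ≈ 24 mm.

R ≈ 2.18 mm/hr; total ≈ 24 mm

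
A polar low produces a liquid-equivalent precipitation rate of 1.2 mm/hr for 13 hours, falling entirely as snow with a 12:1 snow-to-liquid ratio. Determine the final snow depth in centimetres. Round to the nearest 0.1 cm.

Liquid-equivalent depth = 1.2 × 13 = 15.6 mm.
Snow depth = 15.6 mm × 12 = 187.2 mm = 18.7 cm.

snow depth ≈ 18.7 cm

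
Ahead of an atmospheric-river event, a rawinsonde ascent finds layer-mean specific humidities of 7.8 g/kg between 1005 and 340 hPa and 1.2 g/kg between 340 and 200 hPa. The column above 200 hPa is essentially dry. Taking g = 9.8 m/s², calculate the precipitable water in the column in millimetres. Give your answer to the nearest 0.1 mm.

PW ≈ 54.6 mm

Precipitable water is the column-integrated vapour mass per unit area: PW = (1/g) Σ q̄ Δp, with q in kg/kg and Δp in Pa (1 kg/m² of water = 1 mm).
Layer 1005–340 hPa: Δp = 665 hPa = 66500 Pa, q̄ = 0.0078 kg/kg → 0.0078 × 66500 / 9.8 = 52.93 mm
Layer 340–200 hPa: Δp = 140 hPa = 14000 Pa, q̄ = 0.0012 kg/kg → 0.0012 × 14000 / 9.8 = 1.71 mm
PW = 52.93 + 1.71 = 54.64 ≈ 54.6 mm.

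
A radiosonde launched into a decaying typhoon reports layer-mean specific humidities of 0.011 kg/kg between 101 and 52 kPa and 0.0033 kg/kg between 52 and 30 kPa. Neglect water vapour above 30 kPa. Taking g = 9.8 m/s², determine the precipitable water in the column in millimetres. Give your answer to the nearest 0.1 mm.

PW ≈ 62.4 mm

Precipitable water is the column-integrated vapour mass per unit area: PW = (1/g) Σ q̄ Δp, with q in kg/kg and Δp in Pa (1 kg/m² of water = 1 mm).
Layer 101–52 kPa: Δp = 490 hPa = 49000 Pa, q̄ = 0.011 kg/kg → 0.011 × 49000 / 9.8 = 55.00 mm
Layer 52–30 kPa: Δp = 220 hPa = 22000 Pa, q̄ = 0.0033 kg/kg → 0.0033 × 22000 / 9.8 = 7.41 mm
PW = 55.00 + 7.41 = 62.41 ≈ 62.4 mm.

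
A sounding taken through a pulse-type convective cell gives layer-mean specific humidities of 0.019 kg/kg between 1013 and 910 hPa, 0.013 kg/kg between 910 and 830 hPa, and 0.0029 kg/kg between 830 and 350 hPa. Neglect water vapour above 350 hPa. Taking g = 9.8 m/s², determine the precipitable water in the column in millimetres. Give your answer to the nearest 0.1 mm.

Precipitable water is the column-integrated vapour mass per unit area: PW = (1/g) Σ q̄ Δp, with q in kg/kg and Δp in Pa (1 kg/m² of water = 1 mm).
Layer 1013–910 hPa: Δp = 103 hPa = 10300 Pa, q̄ = 0.019 kg/kg → 0.019 × 10300 / 9.8 = 19.97 mm
Layer 910–830 hPa: Δp = 80 hPa = 8000 Pa, q̄ = 0.013 kg/kg → 0.013 × 8000 / 9.8 = 10.61 mm
Layer 830–350 hPa: Δp = 480 hPa = 48000 Pa, q̄ = 0.0029 kg/kg → 0.0029 × 48000 / 9.8 = 14.20 mm
PW = 19.97 + 10.61 + 14.20 = 44.78 ≈ 44.8 mm.

PW ≈ 44.8 mm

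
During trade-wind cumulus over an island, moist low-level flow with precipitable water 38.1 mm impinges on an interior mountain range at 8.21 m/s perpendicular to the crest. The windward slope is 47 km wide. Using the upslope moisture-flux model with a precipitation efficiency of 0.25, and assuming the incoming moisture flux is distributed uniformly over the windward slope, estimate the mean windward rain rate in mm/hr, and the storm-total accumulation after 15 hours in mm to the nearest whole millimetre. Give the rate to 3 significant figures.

Incoming column moisture flux per unit ridge length: F = V × PW = 8.21 × 38.1 = 312.801 mm·m/s.
Spread over the 47 km slope with efficiency ε = 0.25: R = ε·F/W = 0.25 × 312.801 / 47000 m = 1.664e-03 mm/s.
R = 1.664e-03 × 3600 = 5.99 mm/hr.
Over 15 h: total = 5.99 × 15 = 89.85 ≈ 90 mm.

R ≈ 5.99 mm/hr; total ≈ 90 mm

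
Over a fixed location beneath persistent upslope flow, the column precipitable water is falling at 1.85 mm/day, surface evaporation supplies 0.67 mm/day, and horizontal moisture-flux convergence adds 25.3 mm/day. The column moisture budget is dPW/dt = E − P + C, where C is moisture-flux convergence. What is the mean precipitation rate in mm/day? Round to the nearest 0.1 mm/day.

P ≈ 27.8 mm/day

dPW/dt = -1.85 mm/day.
P = E + C − dPW/dt = 0.67 + (25.3) − (-1.85) = 27.8 mm/day.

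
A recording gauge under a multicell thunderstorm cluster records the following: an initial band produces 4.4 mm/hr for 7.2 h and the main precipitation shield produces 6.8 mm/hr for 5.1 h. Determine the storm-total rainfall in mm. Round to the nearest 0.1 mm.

Total = Σ Rᵢ Δtᵢ = 4.4 × 7.2 + 6.8 × 5.1
      = 31.68 + 34.68 = 66.4 mm.

total ≈ 66.4 mm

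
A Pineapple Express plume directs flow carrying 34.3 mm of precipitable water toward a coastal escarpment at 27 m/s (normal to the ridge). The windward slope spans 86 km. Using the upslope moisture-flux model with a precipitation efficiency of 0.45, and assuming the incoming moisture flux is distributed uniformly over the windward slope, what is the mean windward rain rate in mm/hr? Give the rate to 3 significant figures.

Incoming column moisture flux per unit ridge length: F = V × PW = 27 × 34.3 = 926.1 mm·m/s.
Spread over the 86 km slope with efficiency ε = 0.45: R = ε·F/W = 0.45 × 926.1 / 86000 m = 4.846e-03 mm/s.
R = 4.846e-03 × 3600 = 17.4 mm/hr.

R ≈ 17.4 mm/hr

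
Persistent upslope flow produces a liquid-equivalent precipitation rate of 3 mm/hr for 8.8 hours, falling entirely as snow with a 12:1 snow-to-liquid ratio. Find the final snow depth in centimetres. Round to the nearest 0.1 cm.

Liquid-equivalent depth = 3 × 8.8 = 26.4 mm.
Snow depth = 26.4 mm × 12 = 316.8 mm = 31.7 cm.

snow depth ≈ 31.7 cm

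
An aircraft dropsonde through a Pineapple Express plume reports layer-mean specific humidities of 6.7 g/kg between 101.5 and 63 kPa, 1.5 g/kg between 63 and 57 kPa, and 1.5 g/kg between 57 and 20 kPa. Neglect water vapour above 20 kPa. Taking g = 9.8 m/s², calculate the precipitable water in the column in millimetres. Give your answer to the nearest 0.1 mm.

PW ≈ 32.9 mm

Precipitable water is the column-integrated vapour mass per unit area: PW = (1/g) Σ q̄ Δp, with q in kg/kg and Δp in Pa (1 kg/m² of water = 1 mm).
Layer 101.5–63 kPa: Δp = 385 hPa = 38500 Pa, q̄ = 0.0067 kg/kg → 0.0067 × 38500 / 9.8 = 26.32 mm
Layer 63–57 kPa: Δp = 60 hPa = 6000 Pa, q̄ = 0.0015 kg/kg → 0.0015 × 6000 / 9.8 = 0.92 mm
Layer 57–20 kPa: Δp = 370 hPa = 37000 Pa, q̄ = 0.0015 kg/kg → 0.0015 × 37000 / 9.8 = 5.66 mm
PW = 26.32 + 0.92 + 5.66 = 32.90 ≈ 32.9 mm.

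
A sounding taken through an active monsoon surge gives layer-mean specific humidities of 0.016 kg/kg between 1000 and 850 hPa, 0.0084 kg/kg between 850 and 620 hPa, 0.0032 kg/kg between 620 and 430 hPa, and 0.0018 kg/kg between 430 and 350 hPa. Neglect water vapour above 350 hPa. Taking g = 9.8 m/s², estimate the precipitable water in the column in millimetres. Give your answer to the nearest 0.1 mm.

PW ≈ 51.9 mm

Precipitable water is the column-integrated vapour mass per unit area: PW = (1/g) Σ q̄ Δp, with q in kg/kg and Δp in Pa (1 kg/m² of water = 1 mm).
Layer 1000–850 hPa: Δp = 150 hPa = 15000 Pa, q̄ = 0.016 kg/kg → 0.016 × 15000 / 9.8 = 24.49 mm
Layer 850–620 hPa: Δp = 230 hPa = 23000 Pa, q̄ = 0.0084 kg/kg → 0.0084 × 23000 / 9.8 = 19.71 mm
Layer 620–430 hPa: Δp = 190 hPa = 19000 Pa, q̄ = 0.0032 kg/kg → 0.0032 × 19000 / 9.8 = 6.20 mm
Layer 430–350 hPa: Δp = 80 hPa = 8000 Pa, q̄ = 0.0018 kg/kg → 0.0018 × 8000 / 9.8 = 1.47 mm
PW = 24.49 + 19.71 + 6.20 + 1.47 = 51.87 ≈ 51.9 mm.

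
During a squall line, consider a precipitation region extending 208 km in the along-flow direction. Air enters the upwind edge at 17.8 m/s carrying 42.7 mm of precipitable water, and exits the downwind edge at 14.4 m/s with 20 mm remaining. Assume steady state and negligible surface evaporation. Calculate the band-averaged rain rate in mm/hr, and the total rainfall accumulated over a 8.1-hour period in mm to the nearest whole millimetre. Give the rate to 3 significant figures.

Column moisture flux per unit crosswind length is F = V × PW.
Inflow: F_in = 17.8 × 42.7 = 760.06 mm·m/s
Outflow: F_out = 14.4 × 20 = 288 mm·m/s
Steady-state rate R = (F_in − F_out)/L = (760.06 − 288) / 208000 m = 2.270e-03 mm/s.
R = 2.270e-03 × 3600 = 8.17 mm/hr.
Over 8.1 h: total = 8.17 × 8.1 = 66.177 ≈ 66 mm.

R ≈ 8.17 mm/hr; total ≈ 66 mm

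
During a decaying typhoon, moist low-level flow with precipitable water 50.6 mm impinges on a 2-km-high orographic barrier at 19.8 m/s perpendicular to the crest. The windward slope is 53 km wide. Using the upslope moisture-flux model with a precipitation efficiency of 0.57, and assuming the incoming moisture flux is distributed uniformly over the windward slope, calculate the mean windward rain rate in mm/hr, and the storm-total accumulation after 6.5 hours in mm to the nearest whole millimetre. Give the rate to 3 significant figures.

Incoming column moisture flux per unit ridge length: F = V × PW = 19.8 × 50.6 = 1001.88 mm·m/s.
Spread over the 53 km slope with efficiency ε = 0.57: R = ε·F/W = 0.57 × 1001.88 / 53000 m = 1.077e-02 mm/s.
R = 1.077e-02 × 3600 = 38.8 mm/hr.
Over 6.5 h: total = 38.8 × 6.5 = 252.2 ≈ 252 mm.

R ≈ 38.8 mm/hr; total ≈ 252 mm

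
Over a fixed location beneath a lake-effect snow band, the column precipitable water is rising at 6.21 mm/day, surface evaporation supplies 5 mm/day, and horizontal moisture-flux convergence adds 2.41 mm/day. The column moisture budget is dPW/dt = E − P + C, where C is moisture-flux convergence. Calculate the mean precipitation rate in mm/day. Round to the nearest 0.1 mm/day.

dPW/dt = +6.21 mm/day.
P = E + C − dPW/dt = 5 + (2.41) − (+6.21) = 1.2 mm/day.

P ≈ 1.2 mm/day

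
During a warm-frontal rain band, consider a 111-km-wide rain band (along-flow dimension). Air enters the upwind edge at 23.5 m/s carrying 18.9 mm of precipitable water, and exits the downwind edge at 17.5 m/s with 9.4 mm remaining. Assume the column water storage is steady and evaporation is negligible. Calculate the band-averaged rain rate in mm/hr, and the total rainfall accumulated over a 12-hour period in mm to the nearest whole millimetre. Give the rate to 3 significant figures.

Column moisture flux per unit crosswind length is F = V × PW.
Inflow: F_in = 23.5 × 18.9 = 444.15 mm·m/s
Outflow: F_out = 17.5 × 9.4 = 164.5 mm·m/s
Steady-state rate R = (F_in − F_out)/L = (444.15 − 164.5) / 111000 m = 2.519e-03 mm/s.
R = 2.519e-03 × 3600 = 9.07 mm/hr.
Over 12 h: total = 9.07 × 12 = 108.84 ≈ 109 mm.

R ≈ 9.07 mm/hr; total ≈ 109 mm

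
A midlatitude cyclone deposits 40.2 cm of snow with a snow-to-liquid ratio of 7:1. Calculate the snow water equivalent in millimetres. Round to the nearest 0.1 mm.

SWE = snow depth / ratio = 40.2 cm / 7 = 5.743 cm = 57.4 mm.

SWE ≈ 57.4 mm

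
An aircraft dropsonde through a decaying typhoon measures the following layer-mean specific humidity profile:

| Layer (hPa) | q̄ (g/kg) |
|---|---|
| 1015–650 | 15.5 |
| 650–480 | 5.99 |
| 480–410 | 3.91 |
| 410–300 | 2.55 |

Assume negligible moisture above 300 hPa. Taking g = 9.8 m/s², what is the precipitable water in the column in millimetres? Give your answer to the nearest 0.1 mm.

PW ≈ 73.8 mm

Precipitable water is the column-integrated vapour mass per unit area: PW = (1/g) Σ q̄ Δp, with q in kg/kg and Δp in Pa (1 kg/m² of water = 1 mm).
Layer 1015–650 hPa: Δp = 365 hPa = 36500 Pa, q̄ = 0.0155 kg/kg → 0.0155 × 36500 / 9.8 = 57.73 mm
Layer 650–480 hPa: Δp = 170 hPa = 17000 Pa, q̄ = 0.00599 kg/kg → 0.00599 × 17000 / 9.8 = 10.39 mm
Layer 480–410 hPa: Δp = 70 hPa = 7000 Pa, q̄ = 0.00391 kg/kg → 0.00391 × 7000 / 9.8 = 2.79 mm
Layer 410–300 hPa: Δp = 110 hPa = 11000 Pa, q̄ = 0.00255 kg/kg → 0.00255 × 11000 / 9.8 = 2.86 mm
PW = 57.73 + 10.39 + 2.79 + 2.86 = 73.77 ≈ 73.8 mm.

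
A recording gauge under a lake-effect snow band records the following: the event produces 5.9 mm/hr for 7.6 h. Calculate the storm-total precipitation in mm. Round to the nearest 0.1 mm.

total ≈ 44.8 mm

Total = Σ Rᵢ Δtᵢ = 5.9 × 7.6
      = 44.84 = 44.8 mm.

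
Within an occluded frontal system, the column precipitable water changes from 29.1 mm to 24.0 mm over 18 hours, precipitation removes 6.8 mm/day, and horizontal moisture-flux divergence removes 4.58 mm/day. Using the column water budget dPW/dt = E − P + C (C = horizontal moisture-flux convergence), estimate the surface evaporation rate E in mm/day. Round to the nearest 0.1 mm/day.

dPW/dt = (24.0 − 29.1) mm / (18/24 day) = -6.800 mm/day.
E = dPW/dt + P − C = (-6.800) + 6.8 − (-4.58) = 4.6 mm/day.

E ≈ 4.6 mm/day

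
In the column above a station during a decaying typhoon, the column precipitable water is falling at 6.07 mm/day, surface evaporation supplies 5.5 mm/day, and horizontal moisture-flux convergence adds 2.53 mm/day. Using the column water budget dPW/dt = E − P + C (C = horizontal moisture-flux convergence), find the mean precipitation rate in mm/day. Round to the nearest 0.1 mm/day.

P ≈ 14.1 mm/day

dPW/dt = -6.07 mm/day.
P = E + C − dPW/dt = 5.5 + (2.53) − (-6.07) = 14.1 mm/day.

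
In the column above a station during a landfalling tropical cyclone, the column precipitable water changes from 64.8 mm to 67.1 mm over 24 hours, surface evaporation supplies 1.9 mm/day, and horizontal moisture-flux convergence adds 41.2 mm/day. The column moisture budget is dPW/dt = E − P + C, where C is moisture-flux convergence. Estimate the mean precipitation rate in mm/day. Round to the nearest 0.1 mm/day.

dPW/dt = (67.1 − 64.8) mm / (24/24 day) = +2.300 mm/day.
P = E + C − dPW/dt = 1.9 + (41.2) − (+2.300) = 40.8 mm/day.

P ≈ 40.8 mm/day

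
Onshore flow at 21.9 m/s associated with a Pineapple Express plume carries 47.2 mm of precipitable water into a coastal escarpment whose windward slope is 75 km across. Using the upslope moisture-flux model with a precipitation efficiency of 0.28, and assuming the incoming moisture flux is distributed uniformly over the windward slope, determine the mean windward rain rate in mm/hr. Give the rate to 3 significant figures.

R ≈ 13.9 mm/hr

Incoming column moisture flux per unit ridge length: F = V × PW = 21.9 × 47.2 = 1033.68 mm·m/s.
Spread over the 75 km slope with efficiency ε = 0.28: R = ε·F/W = 0.28 × 1033.68 / 75000 m = 3.859e-03 mm/s.
R = 3.859e-03 × 3600 = 13.9 mm/hr.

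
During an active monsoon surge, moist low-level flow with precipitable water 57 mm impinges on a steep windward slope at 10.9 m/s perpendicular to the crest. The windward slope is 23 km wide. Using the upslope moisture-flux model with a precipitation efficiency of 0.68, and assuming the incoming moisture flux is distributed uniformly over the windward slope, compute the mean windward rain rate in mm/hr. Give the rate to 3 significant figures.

R ≈ 66.1 mm/hr

Incoming column moisture flux per unit ridge length: F = V × PW = 10.9 × 57 = 621.3 mm·m/s.
Spread over the 23 km slope with efficiency ε = 0.68: R = ε·F/W = 0.68 × 621.3 / 23000 m = 1.837e-02 mm/s.
R = 1.837e-02 × 3600 = 66.1 mm/hr.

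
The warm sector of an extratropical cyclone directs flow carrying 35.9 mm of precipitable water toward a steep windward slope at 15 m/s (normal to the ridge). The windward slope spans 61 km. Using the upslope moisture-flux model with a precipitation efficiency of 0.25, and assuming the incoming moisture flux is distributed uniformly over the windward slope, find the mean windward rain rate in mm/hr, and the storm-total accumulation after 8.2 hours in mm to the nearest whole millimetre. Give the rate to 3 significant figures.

R ≈ 7.95 mm/hr; total ≈ 65 mm

Incoming column moisture flux per unit ridge length: F = V × PW = 15 × 35.9 = 538.5 mm·m/s.
Spread over the 61 km slope with efficiency ε = 0.25: R = ε·F/W = 0.25 × 538.5 / 61000 m = 2.207e-03 mm/s.
R = 2.207e-03 × 3600 = 7.95 mm/hr.
Over 8.2 h: total = 7.95 × 8.2 = 65.19 ≈ 65 mm.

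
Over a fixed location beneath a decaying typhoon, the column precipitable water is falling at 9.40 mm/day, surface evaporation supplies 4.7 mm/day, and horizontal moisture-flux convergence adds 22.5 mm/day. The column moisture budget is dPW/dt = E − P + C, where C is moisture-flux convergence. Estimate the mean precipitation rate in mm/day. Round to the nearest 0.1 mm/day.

P ≈ 36.6 mm/day

dPW/dt = -9.40 mm/day.
P = E + C − dPW/dt = 4.7 + (22.5) − (-9.40) = 36.6 mm/day.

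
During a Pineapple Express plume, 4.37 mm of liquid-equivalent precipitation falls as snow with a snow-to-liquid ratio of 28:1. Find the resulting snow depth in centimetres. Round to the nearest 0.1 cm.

snow depth ≈ 12.2 cm

Snow depth = liquid × ratio = 4.37 mm × 28 = 122.36 mm = 12.2 cm.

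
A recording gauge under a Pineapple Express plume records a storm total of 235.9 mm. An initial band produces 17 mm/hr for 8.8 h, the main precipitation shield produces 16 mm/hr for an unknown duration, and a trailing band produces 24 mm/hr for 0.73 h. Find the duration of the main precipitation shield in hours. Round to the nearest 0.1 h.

Known phases: 17 × 8.8 + 24 × 0.73 = 149.6 + 17.52 = 167.12 mm.
Remaining depth = 235.9 − 167.12 = 68.78 mm.
Duration = 68.78 / 16 = 4.3 h.

duration ≈ 4.3 h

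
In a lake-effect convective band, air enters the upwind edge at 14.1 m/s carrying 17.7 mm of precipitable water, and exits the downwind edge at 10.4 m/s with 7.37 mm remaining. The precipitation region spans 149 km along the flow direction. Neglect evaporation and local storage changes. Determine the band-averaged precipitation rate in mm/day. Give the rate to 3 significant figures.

R ≈ 100 mm/day

Column moisture flux per unit crosswind length is F = V × PW.
Inflow: F_in = 14.1 × 17.7 = 249.57 mm·m/s
Outflow: F_out = 10.4 × 7.37 = 76.648 mm·m/s
Steady-state rate R = (F_in − F_out)/L = (249.57 − 76.648) / 149000 m = 1.161e-03 mm/s.
R = 1.161e-03 × 3600 × 24 = 100 mm/day.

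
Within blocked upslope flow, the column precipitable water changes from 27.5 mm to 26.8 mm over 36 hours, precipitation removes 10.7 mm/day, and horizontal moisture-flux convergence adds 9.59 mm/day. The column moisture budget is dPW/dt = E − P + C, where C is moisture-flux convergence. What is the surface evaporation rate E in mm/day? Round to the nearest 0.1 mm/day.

dPW/dt = (26.8 − 27.5) mm / (36/24 day) = -0.467 mm/day.
E = dPW/dt + P − C = (-0.467) + 10.7 − (9.59) = 0.6 mm/day.

E ≈ 0.6 mm/day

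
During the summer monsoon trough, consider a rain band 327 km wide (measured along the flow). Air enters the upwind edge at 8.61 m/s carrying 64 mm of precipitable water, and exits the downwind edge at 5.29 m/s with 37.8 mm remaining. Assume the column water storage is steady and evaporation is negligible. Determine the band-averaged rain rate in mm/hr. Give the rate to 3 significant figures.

Column moisture flux per unit crosswind length is F = V × PW.
Inflow: F_in = 8.61 × 64 = 551.04 mm·m/s
Outflow: F_out = 5.29 × 37.8 = 199.962 mm·m/s
Steady-state rate R = (F_in − F_out)/L = (551.04 − 199.962) / 327000 m = 1.074e-03 mm/s.
R = 1.074e-03 × 3600 = 3.87 mm/hr.

R ≈ 3.87 mm/hr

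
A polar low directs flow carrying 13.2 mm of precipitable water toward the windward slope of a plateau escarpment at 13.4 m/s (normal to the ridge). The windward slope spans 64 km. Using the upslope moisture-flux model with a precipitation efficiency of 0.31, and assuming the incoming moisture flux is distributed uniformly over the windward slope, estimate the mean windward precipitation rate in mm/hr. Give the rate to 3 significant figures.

Incoming column moisture flux per unit ridge length: F = V × PW = 13.4 × 13.2 = 176.88 mm·m/s.
Spread over the 64 km slope with efficiency ε = 0.31: R = ε·F/W = 0.31 × 176.88 / 64000 m = 8.568e-04 mm/s.
R = 8.568e-04 × 3600 = 3.08 mm/hr.

R ≈ 3.08 mm/hr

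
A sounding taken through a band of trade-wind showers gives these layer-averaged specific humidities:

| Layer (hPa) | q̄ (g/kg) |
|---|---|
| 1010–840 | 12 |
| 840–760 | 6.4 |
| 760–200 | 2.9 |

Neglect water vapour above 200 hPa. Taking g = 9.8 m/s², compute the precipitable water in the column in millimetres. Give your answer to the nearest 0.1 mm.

Precipitable water is the column-integrated vapour mass per unit area: PW = (1/g) Σ q̄ Δp, with q in kg/kg and Δp in Pa (1 kg/m² of water = 1 mm).
Layer 1010–840 hPa: Δp = 170 hPa = 17000 Pa, q̄ = 0.012 kg/kg → 0.012 × 17000 / 9.8 = 20.82 mm
Layer 840–760 hPa: Δp = 80 hPa = 8000 Pa, q̄ = 0.0064 kg/kg → 0.0064 × 8000 / 9.8 = 5.22 mm
Layer 760–200 hPa: Δp = 560 hPa = 56000 Pa, q̄ = 0.0029 kg/kg → 0.0029 × 56000 / 9.8 = 16.57 mm
PW = 20.82 + 5.22 + 16.57 = 42.61 ≈ 42.6 mm.

PW ≈ 42.6 mm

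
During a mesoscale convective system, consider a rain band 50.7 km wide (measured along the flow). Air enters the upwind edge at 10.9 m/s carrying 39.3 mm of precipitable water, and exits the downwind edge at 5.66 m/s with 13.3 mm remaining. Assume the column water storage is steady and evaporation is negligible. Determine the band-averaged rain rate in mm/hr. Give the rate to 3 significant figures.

Column moisture flux per unit crosswind length is F = V × PW.
Inflow: F_in = 10.9 × 39.3 = 428.37 mm·m/s
Outflow: F_out = 5.66 × 13.3 = 75.278 mm·m/s
Steady-state rate R = (F_in − F_out)/L = (428.37 − 75.278) / 50700 m = 6.964e-03 mm/s.
R = 6.964e-03 × 3600 = 25.1 mm/hr.

R ≈ 25.1 mm/hr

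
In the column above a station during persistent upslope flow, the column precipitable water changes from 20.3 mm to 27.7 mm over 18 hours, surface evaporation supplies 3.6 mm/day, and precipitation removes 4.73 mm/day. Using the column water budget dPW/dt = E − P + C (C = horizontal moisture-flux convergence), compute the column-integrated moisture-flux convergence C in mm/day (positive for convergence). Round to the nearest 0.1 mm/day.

dPW/dt = (27.7 − 20.3) mm / (18/24 day) = +9.867 mm/day.
C = dPW/dt − E + P = (+9.867) − 3.6 + 4.73 = 11.0 mm/day.

C ≈ 11.0 mm/day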